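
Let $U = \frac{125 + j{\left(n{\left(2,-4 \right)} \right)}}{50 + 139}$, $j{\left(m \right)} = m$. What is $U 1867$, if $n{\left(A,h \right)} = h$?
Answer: $\frac{225907}{189} \approx 1195.3$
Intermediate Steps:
$U = \frac{121}{189}$ ($U = \frac{125 - 4}{50 + 139} = \frac{121}{189} \approx 0.64021$)
$U 1867 = \frac{121}{189} \cdot 1867 = \frac{225907}{189}$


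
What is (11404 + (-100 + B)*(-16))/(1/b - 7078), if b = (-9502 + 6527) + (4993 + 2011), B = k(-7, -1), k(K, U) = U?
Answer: -52457580/28517261 ≈ -1.8395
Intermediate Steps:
B = -1
b = 4029 (b = -2975 + 7004 = 4029)
(11404 + (-100 + B)*(-16))/(1/b - 7078) = (11404 + (-100 - 1)*(-16))/(1/4029 - 7078) = (11404 - 101*(-16))/(1/4029 - 7078) = (11404 + 1616)/(-28517261/4029) = 13020*(-4029/28517261) = -52457580/28517261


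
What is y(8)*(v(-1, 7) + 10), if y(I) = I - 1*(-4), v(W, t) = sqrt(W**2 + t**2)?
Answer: 120 + 60*sqrt(2) ≈ 204.85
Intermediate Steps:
y(I) = 4 + I (y(I) = I + 4 = 4 + I)
y(8)*(v(-1, 7) + 10) = (4 + 8)*(sqrt((-1)**2 + 7**2) + 10) = 12*(sqrt(1 + 49) + 10) = 12*(sqrt(50) + 10) = 12*(5*sqrt(2) + 10) = 12*(10 + 5*sqrt(2)) = 120 + 60*sqrt(2)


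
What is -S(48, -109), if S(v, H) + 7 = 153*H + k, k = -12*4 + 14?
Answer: 16718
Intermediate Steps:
k = -34 (k = -48 + 14 = -34)
S(v, H) = -41 + 153*H (S(v, H) = -7 + (153*H - 34) = -7 + (-34 + 153*H) = -41 + 153*H)
-S(48, -109) = -(-41 + 153*(-109)) = -(-41 - 16677) = -1*(-16718) = 16718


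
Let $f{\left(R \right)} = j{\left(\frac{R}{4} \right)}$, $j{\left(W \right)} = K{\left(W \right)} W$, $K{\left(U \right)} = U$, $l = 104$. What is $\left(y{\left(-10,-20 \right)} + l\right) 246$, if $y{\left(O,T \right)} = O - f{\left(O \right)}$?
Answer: $\frac{43173}{2} \approx 21587.0$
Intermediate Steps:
$j{\left(W \right)} = W^{2}$ ($j{\left(W \right)} = W W = W^{2}$)
$f{\left(R \right)} = \frac{R^{2}}{16}$ ($f{\left(R \right)} = \left(\frac{R}{4}\right)^{2} = \frac{R^{2}}{16}$)
$y{\left(O,T \right)} = O - \frac{O^{2}}{16}$
$\left(y{\left(-10,-20 \right)} + l\right) 246 = \left(\frac{1}{16} \left(-10\right) \left(16 - -10\right) + 104\right) 246 = \left(\frac{1}{16} \left(-10\right) \left(16 + 10\right) + 104\right) 246 = \left(\frac{1}{16} \left(-10\right) 26 + 104\right) 246 = \left(- \frac{65}{4} + 104\right) 246 = \frac{351}{4} \cdot 246 = \frac{43173}{2}$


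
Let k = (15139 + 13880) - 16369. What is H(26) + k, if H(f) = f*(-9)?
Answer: 12416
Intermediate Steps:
H(f) = -9*f
k = 12650 (k = 29019 - 16369 = 12650)
H(26) + k = -9*26 + 12650 = -234 + 12650 = 12416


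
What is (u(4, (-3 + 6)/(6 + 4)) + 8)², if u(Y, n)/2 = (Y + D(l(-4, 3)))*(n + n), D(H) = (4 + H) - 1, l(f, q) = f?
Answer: 3364/25 ≈ 134.56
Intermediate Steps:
D(H) = 3 + H
u(Y, n) = 4*n*(-1 + Y) (u(Y, n) = 2*((Y + (3 - 4))*(n + n)) = 2*((Y - 1)*(2*n)) = 2*((-1 + Y)*(2*n)) = 2*(2*n*(-1 + Y)) = 4*n*(-1 + Y))
(u(4, (-3 + 6)/(6 + 4)) + 8)² = (4*((-3 + 6)/(6 + 4))*(-1 + 4) + 8)² = (4*(3/10)*3 + 8)² = (18/5 + 8)² = (58/5)² = 3364/25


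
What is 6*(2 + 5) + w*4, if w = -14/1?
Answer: -14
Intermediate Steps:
w = -14 (w = -14*1 = -14)
6*(2 + 5) + w*4 = 6*(2 + 5) - 14*4 = 6*7 - 56 = 42 - 56 = -14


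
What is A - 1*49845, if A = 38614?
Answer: -11231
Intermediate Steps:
A - 1*49845 = 38614 - 1*49845 = 38614 - 49845 = -11231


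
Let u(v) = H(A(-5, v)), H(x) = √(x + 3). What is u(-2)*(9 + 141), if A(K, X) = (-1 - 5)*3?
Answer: 150*I*√15 ≈ 580.95*I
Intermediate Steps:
A(K, X) = -18 (A(K, X) = -6*3 = -18)
H(x) = √(3 + x)
u(v) = I*√15 (u(v) = √(3 - 18) = √(-15) = I*√15)
u(-2)*(9 + 141) = (I*√15)*(9 + 141) = (I*√15)*150 = 150*I*√15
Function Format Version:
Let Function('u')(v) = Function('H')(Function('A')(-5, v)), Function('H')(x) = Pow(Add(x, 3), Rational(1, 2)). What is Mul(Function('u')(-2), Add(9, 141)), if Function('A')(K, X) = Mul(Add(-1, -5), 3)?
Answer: Mul(150, I, Pow(15, Rational(1, 2))) ≈ Mul(580.95, I)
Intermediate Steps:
Function('A')(K, X) = -18 (Function('A')(K, X) = Mul(-6, 3) = -18)
Function('H')(x) = Pow(Add(3, x), Rational(1, 2))
Function('u')(v) = Mul(I, Pow(15, Rational(1, 2))) (Function('u')(v) = Pow(Add(3, -18), Rational(1, 2)) = Pow(-15, Rational(1, 2)) = Mul(I, Pow(15, Rational(1, 2))))
Mul(Function('u')(-2), Add(9, 141)) = Mul(Mul(I, Pow(15, Rational(1, 2))), Add(9, 141)) = Mul(Mul(I, Pow(15, Rational(1, 2))), 150) = Mul(150, I, Pow(15, Rational(1, 2)))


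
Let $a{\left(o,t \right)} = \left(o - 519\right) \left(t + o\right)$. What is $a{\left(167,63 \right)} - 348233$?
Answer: $-429193$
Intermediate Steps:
$a{\left(o,t \right)} = \left(-519 + o\right) \left(o + t\right)$
$a{\left(167,63 \right)} - 348233 = \left(167^{2} - 86673 - 32697 + 167 \cdot 63\right) - 348233 = \left(27889 - 86673 - 32697 + 10521\right) - 348233 = -80960 - 348233 = -429193$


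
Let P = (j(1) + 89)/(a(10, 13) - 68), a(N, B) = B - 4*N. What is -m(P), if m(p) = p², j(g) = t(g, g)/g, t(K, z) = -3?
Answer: -7396/9025 ≈ -0.81950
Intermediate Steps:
j(g) = -3/g
P = -86/95 (P = (-3/1 + 89)/((13 - 4*10) - 68) = (-3*1 + 89)/((13 - 40) - 68) = (-3 + 89)/(-27 - 68) = 86/(-95) = 86*(-1/95) = -86/95 ≈ -0.90526)
-m(P) = -(-86/95)² = -1*7396/9025 = -7396/9025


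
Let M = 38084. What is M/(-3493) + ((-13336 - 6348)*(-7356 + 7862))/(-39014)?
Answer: 16652417048/68137951 ≈ 244.39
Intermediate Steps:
M/(-3493) + ((-13336 - 6348)*(-7356 + 7862))/(-39014) = 38084/(-3493) + ((-13336 - 6348)*(-7356 + 7862))/(-39014) = 38084*(-1/3493) - 19684*506*(-1/39014) = -38084/3493 - 9960104*(-1/39014) = -38084/3493 + 4980052/19507 = 16652417048/68137951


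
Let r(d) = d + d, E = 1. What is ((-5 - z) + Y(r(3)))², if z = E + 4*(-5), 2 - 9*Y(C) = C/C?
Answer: 16129/81 ≈ 199.12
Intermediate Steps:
r(d) = 2*d
Y(C) = ⅑ (Y(C) = 2/9 - C/(9*C) = 2/9 - ⅑*1 = 2/9 - ⅑ = ⅑)
z = -19 (z = 1 + 4*(-5) = 1 - 20 = -19)
((-5 - z) + Y(r(3)))² = ((-5 - 1*(-19)) + ⅑)² = ((-5 + 19) + ⅑)² = (14 + ⅑)² = (127/9)² = 16129/81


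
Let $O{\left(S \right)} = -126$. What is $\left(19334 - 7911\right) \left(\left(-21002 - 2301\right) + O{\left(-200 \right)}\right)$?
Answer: $-267629467$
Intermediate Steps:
$\left(19334 - 7911\right) \left(\left(-21002 - 2301\right) + O{\left(-200 \right)}\right) = \left(19334 - 7911\right) \left(\left(-21002 - 2301\right) - 126\right) = 11423 \left(\left(-21002 - 2301\right) - 126\right) = 11423 \left(-23303 - 126\right) = 11423 \left(-23429\right) = -267629467$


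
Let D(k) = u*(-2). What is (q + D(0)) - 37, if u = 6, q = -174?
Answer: -223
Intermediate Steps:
D(k) = -12 (D(k) = 6*(-2) = -12)
(q + D(0)) - 37 = (-174 - 12) - 37 = -186 - 37 = -223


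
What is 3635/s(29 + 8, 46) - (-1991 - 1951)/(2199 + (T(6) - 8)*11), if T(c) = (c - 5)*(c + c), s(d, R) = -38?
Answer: -8003509/85234 ≈ -93.900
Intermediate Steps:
T(c) = 2*c*(-5 + c) (T(c) = (-5 + c)*(2*c) = 2*c*(-5 + c))
3635/s(29 + 8, 46) - (-1991 - 1951)/(2199 + (T(6) - 8)*11) = 3635/(-38) - (-1991 - 1951)/(2199 + (2*6*(-5 + 6) - 8)*11) = 3635*(-1/38) - (-3942)/(2199 + (2*6*1 - 8)*11) = -3635/38 - (-3942)/(2199 + (12 - 8)*11) = -3635/38 - (-3942)/(2199 + 4*11) = -3635/38 - (-3942)/(2199 + 44) = -3635/38 - (-3942)/2243 = -3635/38 - 1*(-3942/2243) = -3635/38 + 3942/2243 = -8003509/85234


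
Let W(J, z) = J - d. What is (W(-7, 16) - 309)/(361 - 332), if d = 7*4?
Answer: -344/29 ≈ -11.862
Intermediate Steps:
d = 28
W(J, z) = -28 + J (W(J, z) = J - 1*28 = J - 28 = -28 + J)
(W(-7, 16) - 309)/(361 - 332) = ((-28 - 7) - 309)/(361 - 332) = (-35 - 309)/29 = -344*1/29 = -344/29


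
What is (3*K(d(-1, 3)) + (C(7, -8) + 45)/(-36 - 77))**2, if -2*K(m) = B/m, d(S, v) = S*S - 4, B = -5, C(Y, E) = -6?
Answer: 413449/51076 ≈ 8.0948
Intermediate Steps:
d(S, v) = -4 + S**2 (d(S, v) = S**2 - 4 = -4 + S**2)
K(m) = 5/(2*m) (K(m) = -(-5)/(2*m) = 5/(2*m))
(3*K(d(-1, 3)) + (C(7, -8) + 45)/(-36 - 77))**2 = (3*(5/(2*(-4 + (-1)**2))) + (-6 + 45)/(-36 - 77))**2 = (3*(5/(2*(-4 + 1))) + 39/(-113))**2 = (3*((5/2)/(-3)) + 39*(-1/113))**2 = (3*((5/2)*(-1/3)) - 39/113)**2 = (3*(-5/6) - 39/113)**2 = (-5/2 - 39/113)**2 = (-643/226)**2 = 413449/51076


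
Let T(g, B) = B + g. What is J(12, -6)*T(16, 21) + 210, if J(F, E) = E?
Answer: -12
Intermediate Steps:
J(12, -6)*T(16, 21) + 210 = -6*(21 + 16) + 210 = -6*37 + 210 = -222 + 210 = -12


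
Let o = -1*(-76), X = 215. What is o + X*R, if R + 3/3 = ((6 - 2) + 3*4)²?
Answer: 54901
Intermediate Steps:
R = 255 (R = -1 + ((6 - 2) + 3*4)² = -1 + (4 + 12)² = -1 + 16² = -1 + 256 = 255)
o = 76
o + X*R = 76 + 215*255 = 76 + 54825 = 54901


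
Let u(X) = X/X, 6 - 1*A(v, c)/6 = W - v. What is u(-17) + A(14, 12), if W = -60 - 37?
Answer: 703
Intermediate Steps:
W = -97
A(v, c) = 618 + 6*v (A(v, c) = 36 - 6*(-97 - v) = 36 + (582 + 6*v) = 618 + 6*v)
u(X) = 1
u(-17) + A(14, 12) = 1 + (618 + 6*14) = 1 + (618 + 84) = 1 + 702 = 703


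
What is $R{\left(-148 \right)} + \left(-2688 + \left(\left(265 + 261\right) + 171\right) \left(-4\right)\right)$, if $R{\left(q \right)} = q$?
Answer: $-5624$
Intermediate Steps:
$R{\left(-148 \right)} + \left(-2688 + \left(\left(265 + 261\right) + 171\right) \left(-4\right)\right) = -148 + \left(-2688 + \left(\left(265 + 261\right) + 171\right) \left(-4\right)\right) = -148 + \left(-2688 + \left(526 + 171\right) \left(-4\right)\right) = -148 + \left(-2688 + 697 \left(-4\right)\right) = -148 - 5476 = -5624$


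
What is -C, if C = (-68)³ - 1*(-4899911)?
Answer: -4585479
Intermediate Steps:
C = 4585479 (C = -314432 + 4899911 = 4585479)
-C = -1*4585479 = -4585479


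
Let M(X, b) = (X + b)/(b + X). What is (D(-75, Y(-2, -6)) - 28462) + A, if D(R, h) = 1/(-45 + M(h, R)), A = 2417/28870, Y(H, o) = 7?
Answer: -18077315941/635140 ≈ -28462.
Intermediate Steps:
M(X, b) = 1 (M(X, b) = (X + b)/(X + b) = 1)
A = 2417/28870 (A = 2417*(1/28870) = 2417/28870 ≈ 0.083720)
D(R, h) = -1/44 (D(R, h) = 1/(-45 + 1) = 1/(-44) = -1/44)
(D(-75, Y(-2, -6)) - 28462) + A = (-1/44 - 28462) + 2417/28870 = -1252329/44 + 2417/28870 = -18077315941/635140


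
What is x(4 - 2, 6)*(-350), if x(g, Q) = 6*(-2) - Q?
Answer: 6300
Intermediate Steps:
x(g, Q) = -12 - Q
x(4 - 2, 6)*(-350) = (-12 - 1*6)*(-350) = (-12 - 6)*(-350) = -18*(-350) = 6300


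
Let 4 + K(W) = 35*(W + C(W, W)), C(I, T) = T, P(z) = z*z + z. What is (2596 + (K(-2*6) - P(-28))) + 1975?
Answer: 2971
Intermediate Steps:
P(z) = z + z² (P(z) = z² + z = z + z²)
K(W) = -4 + 70*W (K(W) = -4 + 35*(W + W) = -4 + 35*(2*W) = -4 + 70*W)
(2596 + (K(-2*6) - P(-28))) + 1975 = (2596 + ((-4 + 70*(-2*6)) - (-28)*(1 - 28))) + 1975 = (2596 + ((-4 + 70*(-12)) - (-28)*(-27))) + 1975 = (2596 + ((-4 - 840) - 1*756)) + 1975 = (2596 + (-844 - 756)) + 1975 = (2596 - 1600) + 1975 = 996 + 1975 = 2971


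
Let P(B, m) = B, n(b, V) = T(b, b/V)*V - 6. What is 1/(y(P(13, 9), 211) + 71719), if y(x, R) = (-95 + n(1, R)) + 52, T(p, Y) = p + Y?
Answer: 1/71882 ≈ 1.3912e-5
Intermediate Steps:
T(p, Y) = Y + p
n(b, V) = -6 + V*(b + b/V) (n(b, V) = (b/V + b)*V - 6 = (b + b/V)*V - 6 = V*(b + b/V) - 6 = -6 + V*(b + b/V))
y(x, R) = -48 + R (y(x, R) = (-95 + (-6 + 1 + R*1)) + 52 = (-95 + (-6 + 1 + R)) + 52 = (-95 + (-5 + R)) + 52 = (-100 + R) + 52 = -48 + R)
1/(y(P(13, 9), 211) + 71719) = 1/((-48 + 211) + 71719) = 1/(163 + 71719) = 1/71882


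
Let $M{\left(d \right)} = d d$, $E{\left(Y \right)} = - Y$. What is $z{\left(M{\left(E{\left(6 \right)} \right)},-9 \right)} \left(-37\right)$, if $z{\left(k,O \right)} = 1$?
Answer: $-37$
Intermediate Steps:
$M{\left(d \right)} = d^{2}$
$z{\left(M{\left(E{\left(6 \right)} \right)},-9 \right)} \left(-37\right) = 1 \left(-37\right) = -37$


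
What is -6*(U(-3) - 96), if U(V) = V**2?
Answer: 522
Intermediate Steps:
-6*(U(-3) - 96) = -6*((-3)**2 - 96) = -6*(9 - 96) = -6*(-87) = 522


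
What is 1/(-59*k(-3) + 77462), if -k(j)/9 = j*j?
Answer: 1/82241 ≈ 1.2159e-5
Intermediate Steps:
k(j) = -9*j² (k(j) = -9*j*j = -9*j²)
1/(-59*k(-3) + 77462) = 1/(-(-531)*(-3)² + 77462) = 1/(-(-531)*9 + 77462) = 1/(-59*(-81) + 77462) = 1/(4779 + 77462) = 1/82241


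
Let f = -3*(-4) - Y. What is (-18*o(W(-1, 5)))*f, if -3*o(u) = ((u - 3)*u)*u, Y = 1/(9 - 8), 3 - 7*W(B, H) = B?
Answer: -17952/343 ≈ -52.338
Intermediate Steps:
W(B, H) = 3/7 - B/7
Y = 1 (Y = 1/1 = 1)
o(u) = -u²*(-3 + u)/3 (o(u) = -(u - 3)*u*u/3 = -(-3 + u)*u*u/3 = -u*(-3 + u)*u/3 = -u²*(-3 + u)/3)
f = 11 (f = -3*(-4) - 1*1 = 12 - 1 = 11)
(-18*o(W(-1, 5)))*f = -6*(3/7 - ⅐*(-1))²*(3 - (3/7 - ⅐*(-1)))*11 = -6*(3/7 + ⅐)²*(3 - (3/7 + ⅐))*11 = -6*(4/7)²*(3 - 1*4/7)*11 = -6*16*(3 - 4/7)/49*11 = -6*16*17/(49*7)*11 = -18*272/1029*11 = -1632/343*11 = -17952/343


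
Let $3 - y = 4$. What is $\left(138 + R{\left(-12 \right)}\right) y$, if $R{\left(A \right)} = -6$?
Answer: $-132$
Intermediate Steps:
$y = -1$ ($y = 3 - 4 = -1$)
$\left(138 + R{\left(-12 \right)}\right) y = \left(138 - 6\right) \left(-1\right) = 132 \left(-1\right) = -132$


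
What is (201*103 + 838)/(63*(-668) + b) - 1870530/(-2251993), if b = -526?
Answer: 31193102087/95957421730 ≈ 0.32507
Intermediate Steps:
(201*103 + 838)/(63*(-668) + b) - 1870530/(-2251993) = (201*103 + 838)/(63*(-668) - 526) - 1870530/(-2251993) = (20703 + 838)/(-42084 - 526) - 1870530*(-1/2251993) = 21541/(-42610) + 1870530/2251993 = 21541*(-1/42610) + 1870530/2251993 = -21541/42610 + 1870530/2251993 = 31193102087/95957421730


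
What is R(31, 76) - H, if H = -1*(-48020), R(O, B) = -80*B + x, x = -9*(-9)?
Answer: -54019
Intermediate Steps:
x = 81
R(O, B) = 81 - 80*B (R(O, B) = -80*B + 81 = 81 - 80*B)
H = 48020
R(31, 76) - H = (81 - 80*76) - 1*48020 = (81 - 6080) - 48020 = -5999 - 48020 = -54019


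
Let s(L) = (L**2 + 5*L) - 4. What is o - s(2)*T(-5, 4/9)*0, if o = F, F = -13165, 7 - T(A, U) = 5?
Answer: -13165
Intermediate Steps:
T(A, U) = 2 (T(A, U) = 7 - 1*5 = 7 - 5 = 2)
s(L) = -4 + L**2 + 5*L
o = -13165
o - s(2)*T(-5, 4/9)*0 = -13165 - (-4 + 2**2 + 5*2)*2*0 = -13165 - (-4 + 4 + 10)*2*0 = -13165 - 10*2*0 = -13165 - 20*0 = -13165 - 1*0 = -13165 + 0 = -13165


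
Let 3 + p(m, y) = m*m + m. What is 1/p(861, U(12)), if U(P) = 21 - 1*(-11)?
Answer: 1/742179 ≈ 1.3474e-6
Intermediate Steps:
U(P) = 32 (U(P) = 21 + 11 = 32)
p(m, y) = -3 + m + m² (p(m, y) = -3 + (m*m + m) = -3 + (m² + m) = -3 + (m + m²) = -3 + m + m²)
1/p(861, U(12)) = 1/(-3 + 861 + 861²) = 1/(-3 + 861 + 741321) = 1/742179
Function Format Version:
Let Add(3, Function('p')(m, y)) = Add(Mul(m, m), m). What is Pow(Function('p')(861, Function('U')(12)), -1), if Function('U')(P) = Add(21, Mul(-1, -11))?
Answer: Rational(1, 742179) ≈ 1.3474e-6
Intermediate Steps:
Function('U')(P) = 32 (Function('U')(P) = Add(21, 11) = 32)
Function('p')(m, y) = Add(-3, m, Pow(m, 2)) (Function('p')(m, y) = Add(-3, Add(Mul(m, m), m)) = Add(-3, Add(Pow(m, 2), m)) = Add(-3, Add(m, Pow(m, 2))) = Add(-3, m, Pow(m, 2)))
Pow(Function('p')(861, Function('U')(12)), -1) = Pow(Add(-3, 861, Pow(861, 2)), -1) = Pow(Add(-3, 861, 741321), -1) = Pow(742179, -1) = Rational(1, 742179)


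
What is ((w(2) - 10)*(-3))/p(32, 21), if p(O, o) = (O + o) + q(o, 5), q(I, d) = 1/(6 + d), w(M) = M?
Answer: 33/73 ≈ 0.45205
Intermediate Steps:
p(O, o) = 1/11 + O + o (p(O, o) = (O + o) + 1/(6 + 5) = (O + o) + 1/11 = 1/11 + O + o)
((w(2) - 10)*(-3))/p(32, 21) = ((2 - 10)*(-3))/(1/11 + 32 + 21) = (-8*(-3))/(584/11) = 24*(11/584) = 33/73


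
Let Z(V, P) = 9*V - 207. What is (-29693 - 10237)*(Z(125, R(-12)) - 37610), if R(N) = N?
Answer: 1465111560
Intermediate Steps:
Z(V, P) = -207 + 9*V
(-29693 - 10237)*(Z(125, R(-12)) - 37610) = (-29693 - 10237)*((-207 + 9*125) - 37610) = -39930*((-207 + 1125) - 37610) = -39930*(918 - 37610) = -39930*(-36692) = 1465111560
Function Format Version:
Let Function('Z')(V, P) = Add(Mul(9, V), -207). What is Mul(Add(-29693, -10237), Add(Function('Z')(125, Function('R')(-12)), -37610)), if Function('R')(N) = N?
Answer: 1465111560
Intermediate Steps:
Function('Z')(V, P) = Add(-207, Mul(9, V))
Mul(Add(-29693, -10237), Add(Function('Z')(125, Function('R')(-12)), -37610)) = Mul(Add(-29693, -10237), Add(Add(-207, Mul(9, 125)), -37610)) = Mul(-39930, Add(Add(-207, 1125), -37610)) = Mul(-39930, Add(918, -37610)) = Mul(-39930, -36692) = 1465111560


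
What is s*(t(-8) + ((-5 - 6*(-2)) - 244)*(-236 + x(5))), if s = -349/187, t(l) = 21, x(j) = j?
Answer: -19114032/187 ≈ -1.0221e+5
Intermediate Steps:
s = -349/187 (s = -349*1/187 = -349/187 ≈ -1.8663)
s*(t(-8) + ((-5 - 6*(-2)) - 244)*(-236 + x(5))) = -349*(21 + ((-5 - 6*(-2)) - 244)*(-236 + 5))/187 = -349*(21 + ((-5 + 12) - 244)*(-231))/187 = -349*(21 + (7 - 244)*(-231))/187 = -349*(21 - 237*(-231))/187 = -349*(21 + 54747)/187 = -349/187*54768 = -19114032/187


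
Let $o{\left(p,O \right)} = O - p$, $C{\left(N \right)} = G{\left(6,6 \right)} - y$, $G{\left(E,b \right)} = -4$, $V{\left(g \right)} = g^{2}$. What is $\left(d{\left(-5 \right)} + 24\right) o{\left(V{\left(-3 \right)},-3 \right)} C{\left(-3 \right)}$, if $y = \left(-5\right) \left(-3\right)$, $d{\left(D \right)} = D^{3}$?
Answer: $-23028$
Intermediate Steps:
$y = 15$
$C{\left(N \right)} = -19$ ($C{\left(N \right)} = -4 - 15 = -19$)
$\left(d{\left(-5 \right)} + 24\right) o{\left(V{\left(-3 \right)},-3 \right)} C{\left(-3 \right)} = \left(\left(-5\right)^{3} + 24\right) \left(-3 - \left(-3\right)^{2}\right) \left(-19\right) = \left(-125 + 24\right) \left(-3 - 9\right) \left(-19\right) = - 101 \left(-3 - 9\right) \left(-19\right) = \left(-101\right) \left(-12\right) \left(-19\right) = 1212 \left(-19\right) = -23028$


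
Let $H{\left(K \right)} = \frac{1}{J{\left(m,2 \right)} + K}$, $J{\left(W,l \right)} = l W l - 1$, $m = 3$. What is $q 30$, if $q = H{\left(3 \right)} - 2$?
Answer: $- \frac{405}{7} \approx -57.857$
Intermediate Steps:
$J{\left(W,l \right)} = -1 + W l^{2}$ ($J{\left(W,l \right)} = W l l - 1 = W l^{2} - 1 = -1 + W l^{2}$)
$H{\left(K \right)} = \frac{1}{11 + K}$ ($H{\left(K \right)} = \frac{1}{\left(-1 + 3 \cdot 2^{2}\right) + K} = \frac{1}{\left(-1 + 3 \cdot 4\right) + K} = \frac{1}{\left(-1 + 12\right) + K} = \frac{1}{11 + K}$)
$q = - \frac{27}{14}$ ($q = \frac{1}{11 + 3} - 2 = \frac{1}{14} - 2 = - \frac{27}{14} \approx -1.9286$)
$q 30 = \left(- \frac{27}{14}\right) 30 = - \frac{405}{7}$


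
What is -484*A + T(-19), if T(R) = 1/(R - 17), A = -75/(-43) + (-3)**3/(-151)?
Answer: -217562557/233748 ≈ -930.76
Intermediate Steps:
A = 12486/6493 (A = -75*(-1/43) - 27*(-1/151) = 75/43 + 27/151 = 12486/6493 ≈ 1.9230)
T(R) = 1/(-17 + R)
-484*A + T(-19) = -484*12486/6493 + 1/(-17 - 19) = -6043224/6493 + 1/(-36) = -6043224/6493 - 1/36 = -217562557/233748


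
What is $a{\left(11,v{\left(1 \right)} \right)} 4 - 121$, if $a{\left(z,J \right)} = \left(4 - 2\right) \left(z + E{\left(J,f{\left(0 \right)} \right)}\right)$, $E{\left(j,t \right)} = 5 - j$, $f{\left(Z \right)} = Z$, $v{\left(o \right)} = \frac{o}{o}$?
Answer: $-1$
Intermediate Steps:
$v{\left(o \right)} = 1$
$a{\left(z,J \right)} = 10 - 2 J + 2 z$ ($a{\left(z,J \right)} = \left(4 - 2\right) \left(z - \left(-5 + J\right)\right) = \left(4 - 2\right) \left(5 + z - J\right) = 2 \left(5 + z - J\right) = 10 - 2 J + 2 z$)
$a{\left(11,v{\left(1 \right)} \right)} 4 - 121 = \left(10 - 2 + 2 \cdot 11\right) 4 - 121 = \left(10 - 2 + 22\right) 4 - 121 = 30 \cdot 4 - 121 = 120 - 121 = -1$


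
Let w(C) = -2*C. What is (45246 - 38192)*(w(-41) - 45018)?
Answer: -316978544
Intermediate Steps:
(45246 - 38192)*(w(-41) - 45018) = (45246 - 38192)*(-2*(-41) - 45018) = 7054*(82 - 45018) = 7054*(-44936) = -316978544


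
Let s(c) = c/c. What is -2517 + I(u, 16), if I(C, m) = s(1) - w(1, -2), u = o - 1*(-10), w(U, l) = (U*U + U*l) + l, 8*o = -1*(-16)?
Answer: -2513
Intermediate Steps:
s(c) = 1
o = 2 (o = (-1*(-16))/8 = (1/8)*16 = 2)
w(U, l) = l + U**2 + U*l (w(U, l) = (U**2 + U*l) + l = l + U**2 + U*l)
u = 12 (u = 2 - 1*(-10) = 2 + 10 = 12)
I(C, m) = 4 (I(C, m) = 1 - (-2 + 1**2 + 1*(-2)) = 1 - (-2 + 1 - 2) = 1 - 1*(-3) = 1 + 3 = 4)
-2517 + I(u, 16) = -2517 + 4 = -2513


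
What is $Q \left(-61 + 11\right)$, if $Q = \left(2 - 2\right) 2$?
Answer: $0$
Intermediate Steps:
$Q = 0$ ($Q = 0 \cdot 2 = 0$)
$Q \left(-61 + 11\right) = 0 \left(-61 + 11\right) = 0 \left(-50\right) = 0$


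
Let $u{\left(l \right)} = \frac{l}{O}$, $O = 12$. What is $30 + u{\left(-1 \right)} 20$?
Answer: $\frac{85}{3} \approx 28.333$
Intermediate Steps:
$u{\left(l \right)} = \frac{l}{12}$
$30 + u{\left(-1 \right)} 20 = 30 + \frac{1}{12} \left(-1\right) 20 = 30 - \frac{5}{3} = \frac{85}{3}$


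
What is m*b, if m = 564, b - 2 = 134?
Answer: 76704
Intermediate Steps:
b = 136 (b = 2 + 134 = 136)
m*b = 564*136 = 76704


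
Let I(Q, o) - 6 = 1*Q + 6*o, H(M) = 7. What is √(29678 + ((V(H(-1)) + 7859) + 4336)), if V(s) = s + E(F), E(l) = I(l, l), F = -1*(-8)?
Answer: √41942 ≈ 204.80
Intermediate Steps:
F = 8
I(Q, o) = 6 + Q + 6*o (I(Q, o) = 6 + (1*Q + 6*o) = 6 + (Q + 6*o) = 6 + Q + 6*o)
E(l) = 6 + 7*l (E(l) = 6 + l + 6*l = 6 + 7*l)
V(s) = 62 + s (V(s) = s + (6 + 7*8) = s + (6 + 56) = s + 62 = 62 + s)
√(29678 + ((V(H(-1)) + 7859) + 4336)) = √(29678 + (((62 + 7) + 7859) + 4336)) = √(29678 + ((69 + 7859) + 4336)) = √(29678 + (7928 + 4336)) = √(29678 + 12264) = √41942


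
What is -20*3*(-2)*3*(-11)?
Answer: -3960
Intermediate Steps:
-20*3*(-2)*3*(-11) = -(-120)*3*(-11) = -20*(-18)*(-11) = 360*(-11) = -3960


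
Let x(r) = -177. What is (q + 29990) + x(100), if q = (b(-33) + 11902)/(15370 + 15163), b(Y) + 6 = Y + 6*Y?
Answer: 910291994/30533 ≈ 29813.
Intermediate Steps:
b(Y) = -6 + 7*Y (b(Y) = -6 + (Y + 6*Y) = -6 + 7*Y)
q = 11665/30533 (q = ((-6 + 7*(-33)) + 11902)/(15370 + 15163) = ((-6 - 231) + 11902)/30533 = (-237 + 11902)*(1/30533) = 11665*(1/30533) = 11665/30533 ≈ 0.38205)
(q + 29990) + x(100) = (11665/30533 + 29990) - 177 = 915696335/30533 - 177 = 910291994/30533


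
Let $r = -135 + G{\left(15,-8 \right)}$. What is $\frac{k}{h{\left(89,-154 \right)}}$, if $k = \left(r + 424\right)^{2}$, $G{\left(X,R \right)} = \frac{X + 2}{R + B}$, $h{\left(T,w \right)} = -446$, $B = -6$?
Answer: $- \frac{16232841}{87416} \approx -185.7$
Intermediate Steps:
$G{\left(X,R \right)} = \frac{2 + X}{-6 + R}$ ($G{\left(X,R \right)} = \frac{X + 2}{R - 6} = \frac{2 + X}{-6 + R}$)
$r = - \frac{1907}{14}$ ($r = -135 + \frac{2 + 15}{-6 - 8} = -135 + \frac{1}{-14} \cdot 17 = -135 - \frac{17}{14} = - \frac{1907}{14} \approx -136.21$)
$k = \frac{16232841}{196}$ ($k = \left(- \frac{1907}{14} + 424\right)^{2} = \left(\frac{4029}{14}\right)^{2} = \frac{16232841}{196} \approx 82821.0$)
$\frac{k}{h{\left(89,-154 \right)}} = \frac{16232841}{196 \left(-446\right)} = \frac{16232841}{196} \left(- \frac{1}{446}\right) = - \frac{16232841}{87416}$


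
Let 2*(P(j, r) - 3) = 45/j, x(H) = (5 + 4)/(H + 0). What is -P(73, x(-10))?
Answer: -483/146 ≈ -3.3082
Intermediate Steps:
x(H) = 9/H
P(j, r) = 3 + 45/(2*j) (P(j, r) = 3 + (45/j)/2 = 3 + 45/(2*j))
-P(73, x(-10)) = -(3 + (45/2)/73) = -(3 + (45/2)*(1/73)) = -(3 + 45/146) = -1*483/146 = -483/146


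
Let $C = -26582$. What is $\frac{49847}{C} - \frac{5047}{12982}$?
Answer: $- \frac{195318277}{86271881} \approx -2.264$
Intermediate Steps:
$\frac{49847}{C} - \frac{5047}{12982} = \frac{49847}{-26582} - \frac{5047}{12982} = 49847 \left(- \frac{1}{26582}\right) - \frac{5047}{12982} = - \frac{49847}{26582} - \frac{5047}{12982} = - \frac{195318277}{86271881}$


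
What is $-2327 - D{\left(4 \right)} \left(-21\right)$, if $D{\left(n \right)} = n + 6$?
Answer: $-2117$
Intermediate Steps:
$D{\left(n \right)} = 6 + n$
$-2327 - D{\left(4 \right)} \left(-21\right) = -2327 - \left(6 + 4\right) \left(-21\right) = -2327 - 10 \left(-21\right) = -2327 - -210 = -2327 + 210 = -2117$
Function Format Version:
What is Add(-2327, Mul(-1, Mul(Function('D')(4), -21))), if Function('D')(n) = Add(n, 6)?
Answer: -2117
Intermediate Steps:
Function('D')(n) = Add(6, n)
Add(-2327, Mul(-1, Mul(Function('D')(4), -21))) = Add(-2327, Mul(-1, Mul(Add(6, 4), -21))) = Add(-2327, Mul(-1, Mul(10, -21))) = Add(-2327, Mul(-1, -210)) = Add(-2327, 210) = -2117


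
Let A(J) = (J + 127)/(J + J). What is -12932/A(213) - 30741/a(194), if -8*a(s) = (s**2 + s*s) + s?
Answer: -51957624174/3207305 ≈ -16200.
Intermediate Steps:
a(s) = -s**2/4 - s/8 (a(s) = -((s**2 + s*s) + s)/8 = -((s**2 + s**2) + s)/8 = -(2*s**2 + s)/8 = -(s + 2*s**2)/8 = -s**2/4 - s/8)
A(J) = (127 + J)/(2*J) (A(J) = (127 + J)/((2*J)) = (127 + J)*(1/(2*J)) = (127 + J)/(2*J))
-12932/A(213) - 30741/a(194) = -12932*426/(127 + 213) - 30741*(-4/(97*(1 + 2*194))) = -12932/((1/2)*(1/213)*340) - 30741*(-4/(97*(1 + 388))) = -12932/170/213 - 30741/((-1/8*194*389)) = -12932*213/170 - 30741/(-37733/4) = -1377258/85 - 30741*(-4/37733) = -1377258/85 + 122964/37733 = -51957624174/3207305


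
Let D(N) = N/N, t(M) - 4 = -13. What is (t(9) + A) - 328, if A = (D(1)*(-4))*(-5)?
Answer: -317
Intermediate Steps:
t(M) = -9 (t(M) = 4 - 13 = -9)
D(N) = 1
A = 20 (A = (1*(-4))*(-5) = -4*(-5) = 20)
(t(9) + A) - 328 = (-9 + 20) - 328 = 11 - 328 = -317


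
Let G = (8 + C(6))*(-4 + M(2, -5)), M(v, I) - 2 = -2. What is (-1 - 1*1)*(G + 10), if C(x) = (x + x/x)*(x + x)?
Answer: 716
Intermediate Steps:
M(v, I) = 0 (M(v, I) = 2 - 2 = 0)
C(x) = 2*x*(1 + x) (C(x) = (x + 1)*(2*x) = (1 + x)*(2*x) = 2*x*(1 + x))
G = -368 (G = (8 + 2*6*(1 + 6))*(-4 + 0) = (8 + 2*6*7)*(-4) = (8 + 84)*(-4) = 92*(-4) = -368)
(-1 - 1*1)*(G + 10) = (-1 - 1*1)*(-368 + 10) = (-1 - 1)*(-358) = -2*(-358) = 716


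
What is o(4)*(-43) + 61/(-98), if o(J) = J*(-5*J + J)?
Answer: 269635/98 ≈ 2751.4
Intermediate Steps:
o(J) = -4*J**2 (o(J) = J*(-4*J) = -4*J**2)
o(4)*(-43) + 61/(-98) = -4*4**2*(-43) + 61/(-98) = -4*16*(-43) + 61*(-1/98) = -64*(-43) - 61/98 = 2752 - 61/98 = 269635/98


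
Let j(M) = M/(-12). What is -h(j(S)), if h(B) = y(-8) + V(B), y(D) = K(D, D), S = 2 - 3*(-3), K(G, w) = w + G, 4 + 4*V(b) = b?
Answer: 827/48 ≈ 17.229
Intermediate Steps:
V(b) = -1 + b/4
K(G, w) = G + w
S = 11 (S = 2 + 9 = 11)
j(M) = -M/12 (j(M) = M*(-1/12) = -M/12)
y(D) = 2*D (y(D) = D + D = 2*D)
h(B) = -17 + B/4 (h(B) = 2*(-8) + (-1 + B/4) = -16 + (-1 + B/4) = -17 + B/4)
-h(j(S)) = -(-17 + (-1/12*11)/4) = -(-17 + (¼)*(-11/12)) = -(-17 - 11/48) = -1*(-827/48) = 827/48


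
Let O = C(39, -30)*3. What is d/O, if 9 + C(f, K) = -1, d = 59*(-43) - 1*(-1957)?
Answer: 58/3 ≈ 19.333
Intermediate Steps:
d = -580 (d = -2537 + 1957 = -580)
C(f, K) = -10 (C(f, K) = -9 - 1 = -10)
O = -30 (O = -10*3 = -30)
d/O = -580/(-30) = -580*(-1/30) = 58/3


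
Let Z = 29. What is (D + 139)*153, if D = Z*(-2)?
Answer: 12393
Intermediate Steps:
D = -58 (D = 29*(-2) = -58)
(D + 139)*153 = (-58 + 139)*153 = 81*153 = 12393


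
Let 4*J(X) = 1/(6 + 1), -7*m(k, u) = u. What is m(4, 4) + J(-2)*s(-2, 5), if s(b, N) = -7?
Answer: -23/28 ≈ -0.82143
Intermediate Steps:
m(k, u) = -u/7
J(X) = 1/28 (J(X) = 1/(4*(6 + 1)) = (¼)/7 = (¼)*(⅐) = 1/28)
m(4, 4) + J(-2)*s(-2, 5) = -⅐*4 + (1/28)*(-7) = -4/7 - ¼ = -23/28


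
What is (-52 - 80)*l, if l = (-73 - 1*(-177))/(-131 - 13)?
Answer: 286/3 ≈ 95.333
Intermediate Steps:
l = -13/18 (l = (-73 + 177)/(-144) = 104*(-1/144) = -13/18 ≈ -0.72222)
(-52 - 80)*l = (-52 - 80)*(-13/18) = -132*(-13/18) = 286/3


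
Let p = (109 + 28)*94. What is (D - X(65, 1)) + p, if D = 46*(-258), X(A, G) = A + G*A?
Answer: 880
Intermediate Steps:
X(A, G) = A + A*G
D = -11868
p = 12878 (p = 137*94 = 12878)
(D - X(65, 1)) + p = (-11868 - 65*(1 + 1)) + 12878 = (-11868 - 65*2) + 12878 = (-11868 - 1*130) + 12878 = (-11868 - 130) + 12878 = -11998 + 12878 = 880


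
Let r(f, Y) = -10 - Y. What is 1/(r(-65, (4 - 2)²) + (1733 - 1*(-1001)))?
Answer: 1/2720 ≈ 0.00036765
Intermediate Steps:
1/(r(-65, (4 - 2)²) + (1733 - 1*(-1001))) = 1/((-10 - (4 - 2)²) + (1733 - 1*(-1001))) = 1/((-10 - 1*2²) + (1733 + 1001)) = 1/((-10 - 1*4) + 2734) = 1/((-10 - 4) + 2734) = 1/(-14 + 2734) = 1/2720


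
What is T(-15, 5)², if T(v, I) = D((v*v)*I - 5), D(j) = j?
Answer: 1254400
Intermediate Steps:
T(v, I) = -5 + I*v² (T(v, I) = (v*v)*I - 5 = v²*I - 5 = I*v² - 5 = -5 + I*v²)
T(-15, 5)² = (-5 + 5*(-15)²)² = (-5 + 5*225)² = (-5 + 1125)² = 1120² = 1254400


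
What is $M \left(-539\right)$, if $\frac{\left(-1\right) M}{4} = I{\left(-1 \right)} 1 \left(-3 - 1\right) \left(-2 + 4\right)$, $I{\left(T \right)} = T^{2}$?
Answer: $-17248$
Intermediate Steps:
$M = 32$ ($M = - 4 \left(-1\right)^{2} \cdot 1 \left(-3 - 1\right) \left(-2 + 4\right) = - 4 \cdot 1 \cdot 1 \left(\left(-4\right) 2\right) = - 4 \cdot 1 \left(-8\right) = \left(-4\right) \left(-8\right) = 32$)
$M \left(-539\right) = 32 \left(-539\right) = -17248$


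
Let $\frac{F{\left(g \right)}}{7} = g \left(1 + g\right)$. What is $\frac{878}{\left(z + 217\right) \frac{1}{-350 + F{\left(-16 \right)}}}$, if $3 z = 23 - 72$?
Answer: $\frac{250230}{43} \approx 5819.3$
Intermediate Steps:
$z = - \frac{49}{3}$ ($z = \frac{23 - 72}{3} = \frac{1}{3} \left(-49\right) = - \frac{49}{3} \approx -16.333$)
$F{\left(g \right)} = 7 g \left(1 + g\right)$
$\frac{878}{\left(z + 217\right) \frac{1}{-350 + F{\left(-16 \right)}}} = \frac{878}{\left(- \frac{49}{3} + 217\right) \frac{1}{-350 + 7 \left(-16\right) \left(1 - 16\right)}} = \frac{878}{\frac{602}{3} \frac{1}{-350 + 7 \left(-16\right) \left(-15\right)}} = \frac{878}{\frac{602}{3} \frac{1}{-350 + 1680}} = \frac{878}{\frac{602}{3} \cdot \frac{1}{1330}} = \frac{878}{\frac{43}{285}} = 878 \cdot \frac{285}{43} = \frac{250230}{43}$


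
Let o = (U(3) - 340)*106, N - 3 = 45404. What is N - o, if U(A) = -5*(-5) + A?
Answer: 78479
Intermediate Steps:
N = 45407 (N = 3 + 45404 = 45407)
U(A) = 25 + A
o = -33072 (o = ((25 + 3) - 340)*106 = (28 - 340)*106 = -312*106 = -33072)
N - o = 45407 - 1*(-33072) = 45407 + 33072 = 78479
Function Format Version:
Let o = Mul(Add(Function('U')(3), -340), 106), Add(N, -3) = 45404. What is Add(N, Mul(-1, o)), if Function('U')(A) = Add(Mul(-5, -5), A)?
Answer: 78479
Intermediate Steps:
N = 45407 (N = Add(3, 45404) = 45407)
Function('U')(A) = Add(25, A)
o = -33072 (o = Mul(Add(Add(25, 3), -340), 106) = Mul(Add(28, -340), 106) = Mul(-312, 106) = -33072)
Add(N, Mul(-1, o)) = Add(45407, Mul(-1, -33072)) = Add(45407, 33072) = 78479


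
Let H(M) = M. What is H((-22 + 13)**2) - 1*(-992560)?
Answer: 992641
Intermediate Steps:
H((-22 + 13)**2) - 1*(-992560) = (-22 + 13)**2 - 1*(-992560) = (-9)**2 + 992560 = 81 + 992560 = 992641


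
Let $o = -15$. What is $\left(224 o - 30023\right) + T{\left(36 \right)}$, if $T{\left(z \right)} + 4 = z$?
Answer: $-33351$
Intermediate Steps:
$T{\left(z \right)} = -4 + z$
$\left(224 o - 30023\right) + T{\left(36 \right)} = \left(224 \left(-15\right) - 30023\right) + \left(-4 + 36\right) = \left(-3360 - 30023\right) + 32 = -33383 + 32 = -33351$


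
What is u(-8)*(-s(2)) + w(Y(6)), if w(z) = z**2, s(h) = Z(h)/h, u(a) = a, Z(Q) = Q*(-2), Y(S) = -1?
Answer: -15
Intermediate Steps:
Z(Q) = -2*Q
s(h) = -2 (s(h) = (-2*h)/h = -2)
u(-8)*(-s(2)) + w(Y(6)) = -(-8)*(-2) + (-1)**2 = -8*2 + 1 = -16 + 1 = -15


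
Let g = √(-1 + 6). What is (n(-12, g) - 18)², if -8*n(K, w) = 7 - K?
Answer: 26569/64 ≈ 415.14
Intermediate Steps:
g = √5 ≈ 2.2361
n(K, w) = -7/8 + K/8 (n(K, w) = -(7 - K)/8 = -7/8 + K/8)
(n(-12, g) - 18)² = ((-7/8 + (⅛)*(-12)) - 18)² = ((-7/8 - 3/2) - 18)² = (-19/8 - 18)² = (-163/8)² = 26569/64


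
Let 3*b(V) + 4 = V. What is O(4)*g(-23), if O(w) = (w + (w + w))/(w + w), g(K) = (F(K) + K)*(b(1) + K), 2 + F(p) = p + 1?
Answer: 1692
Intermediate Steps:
F(p) = -1 + p (F(p) = -2 + (p + 1) = -2 + (1 + p) = -1 + p)
b(V) = -4/3 + V/3
g(K) = (-1 + K)*(-1 + 2*K) (g(K) = ((-1 + K) + K)*((-4/3 + (1/3)*1) + K) = (-1 + 2*K)*((-4/3 + 1/3) + K) = (-1 + 2*K)*(-1 + K) = (-1 + K)*(-1 + 2*K))
O(w) = 3/2 (O(w) = (w + 2*w)/((2*w)) = (3*w)*(1/(2*w)) = 3/2)
O(4)*g(-23) = 3*(1 - 3*(-23) + 2*(-23)**2)/2 = 3*(1 + 69 + 2*529)/2 = 3*(1 + 69 + 1058)/2 = (3/2)*1128 = 1692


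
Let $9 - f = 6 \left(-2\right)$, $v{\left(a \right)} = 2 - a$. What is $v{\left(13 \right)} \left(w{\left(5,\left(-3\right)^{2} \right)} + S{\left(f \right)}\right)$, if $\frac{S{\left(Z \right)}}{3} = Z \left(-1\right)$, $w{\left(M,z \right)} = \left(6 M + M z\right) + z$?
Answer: $-231$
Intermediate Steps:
$w{\left(M,z \right)} = z + 6 M + M z$
$f = 21$ ($f = 9 - 6 \left(-2\right) = 9 - -12 = 9 + 12 = 21$)
$S{\left(Z \right)} = - 3 Z$ ($S{\left(Z \right)} = 3 Z \left(-1\right) = 3 \left(- Z\right) = - 3 Z$)
$v{\left(13 \right)} \left(w{\left(5,\left(-3\right)^{2} \right)} + S{\left(f \right)}\right) = \left(2 - 13\right) \left(\left(\left(-3\right)^{2} + 6 \cdot 5 + 5 \left(-3\right)^{2}\right) - 63\right) = \left(2 - 13\right) \left(\left(9 + 30 + 5 \cdot 9\right) - 63\right) = - 11 \left(\left(9 + 30 + 45\right) - 63\right) = - 11 \left(84 - 63\right) = \left(-11\right) 21 = -231$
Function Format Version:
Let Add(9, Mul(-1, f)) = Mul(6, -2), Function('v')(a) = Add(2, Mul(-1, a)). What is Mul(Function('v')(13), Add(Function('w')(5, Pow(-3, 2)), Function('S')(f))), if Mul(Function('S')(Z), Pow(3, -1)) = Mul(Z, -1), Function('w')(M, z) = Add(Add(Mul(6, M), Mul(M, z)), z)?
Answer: -231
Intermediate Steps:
Function('w')(M, z) = Add(z, Mul(6, M), Mul(M, z))
f = 21 (f = Add(9, Mul(-1, Mul(6, -2))) = Add(9, Mul(-1, -12)) = Add(9, 12) = 21)
Function('S')(Z) = Mul(-3, Z) (Function('S')(Z) = Mul(3, Mul(Z, -1)) = Mul(3, Mul(-1, Z)) = Mul(-3, Z))
Mul(Function('v')(13), Add(Function('w')(5, Pow(-3, 2)), Function('S')(f))) = Mul(Add(2, Mul(-1, 13)), Add(Add(Pow(-3, 2), Mul(6, 5), Mul(5, Pow(-3, 2))), Mul(-3, 21))) = Mul(Add(2, -13), Add(Add(9, 30, Mul(5, 9)), -63)) = Mul(-11, Add(Add(9, 30, 45), -63)) = Mul(-11, Add(84, -63)) = Mul(-11, 21) = -231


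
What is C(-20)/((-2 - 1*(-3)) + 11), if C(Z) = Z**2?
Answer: 100/3 ≈ 33.333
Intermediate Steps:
C(-20)/((-2 - 1*(-3)) + 11) = (-20)**2/((-2 - 1*(-3)) + 11) = 400/((-2 + 3) + 11) = 400/(1 + 11) = 400/12 = (1/12)*400 = 100/3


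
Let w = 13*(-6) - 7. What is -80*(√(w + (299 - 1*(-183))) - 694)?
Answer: 55520 - 80*√397 ≈ 53926.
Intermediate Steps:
w = -85 (w = -78 - 7 = -85)
-80*(√(w + (299 - 1*(-183))) - 694) = -80*(√(-85 + (299 - 1*(-183))) - 694) = -80*(√(-85 + (299 + 183)) - 694) = -80*(√(-85 + 482) - 694) = -80*(√397 - 694) = -80*(-694 + √397) = 55520 - 80*√397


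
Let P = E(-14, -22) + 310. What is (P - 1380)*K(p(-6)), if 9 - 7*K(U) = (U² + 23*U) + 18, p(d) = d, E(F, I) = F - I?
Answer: -98766/7 ≈ -14109.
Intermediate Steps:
P = 318 (P = (-14 - 1*(-22)) + 310 = (-14 + 22) + 310 = 8 + 310 = 318)
K(U) = -9/7 - 23*U/7 - U²/7 (K(U) = 9/7 - ((U² + 23*U) + 18)/7 = 9/7 - (18 + U² + 23*U)/7 = 9/7 + (-18/7 - 23*U/7 - U²/7) = -9/7 - 23*U/7 - U²/7)
(P - 1380)*K(p(-6)) = (318 - 1380)*(-9/7 - 23/7*(-6) - ⅐*(-6)²) = -1062*(-9/7 + 138/7 - ⅐*36) = -1062*(-9/7 + 138/7 - 36/7) = -1062*93/7 = -98766/7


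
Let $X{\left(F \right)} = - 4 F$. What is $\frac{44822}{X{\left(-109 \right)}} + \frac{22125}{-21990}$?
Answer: $\frac{8133244}{79897} \approx 101.8$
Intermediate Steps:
$\frac{44822}{X{\left(-109 \right)}} + \frac{22125}{-21990} = \frac{44822}{\left(-4\right) \left(-109\right)} + \frac{22125}{-21990} = \frac{44822}{436} + 22125 \left(- \frac{1}{21990}\right) = 44822 \cdot \frac{1}{436} - \frac{1475}{1466} = \frac{22411}{218} - \frac{1475}{1466} = \frac{8133244}{79897}$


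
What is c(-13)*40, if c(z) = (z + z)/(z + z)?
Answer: 40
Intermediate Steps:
c(z) = 1 (c(z) = (2*z)/((2*z)) = (2*z)*(1/(2*z)) = 1)
c(-13)*40 = 1*40 = 40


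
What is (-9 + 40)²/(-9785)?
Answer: -961/9785 ≈ -0.098212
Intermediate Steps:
(-9 + 40)²/(-9785) = 31²*(-1/9785) = 961*(-1/9785) = -961/9785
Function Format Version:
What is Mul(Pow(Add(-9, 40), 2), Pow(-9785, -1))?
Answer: Rational(-961, 9785) ≈ -0.098212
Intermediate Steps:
Mul(Pow(Add(-9, 40), 2), Pow(-9785, -1)) = Mul(Pow(31, 2), Rational(-1, 9785)) = Mul(961, Rational(-1, 9785)) = Rational(-961, 9785)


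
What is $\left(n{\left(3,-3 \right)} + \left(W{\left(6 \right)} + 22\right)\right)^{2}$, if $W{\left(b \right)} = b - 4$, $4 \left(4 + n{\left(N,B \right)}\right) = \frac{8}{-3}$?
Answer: $\frac{3364}{9} \approx 373.78$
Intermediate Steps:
$n{\left(N,B \right)} = - \frac{14}{3}$ ($n{\left(N,B \right)} = -4 + \frac{8 \frac{1}{-3}}{4} = -4 + \frac{8 \left(- \frac{1}{3}\right)}{4} = -4 + \frac{1}{4} \left(- \frac{8}{3}\right) = -4 - \frac{2}{3} = - \frac{14}{3}$)
$W{\left(b \right)} = -4 + b$ ($W{\left(b \right)} = b - 4 = -4 + b$)
$\left(n{\left(3,-3 \right)} + \left(W{\left(6 \right)} + 22\right)\right)^{2} = \left(- \frac{14}{3} + \left(\left(-4 + 6\right) + 22\right)\right)^{2} = \left(- \frac{14}{3} + \left(2 + 22\right)\right)^{2} = \left(- \frac{14}{3} + 24\right)^{2} = \left(\frac{58}{3}\right)^{2} = \frac{3364}{9}$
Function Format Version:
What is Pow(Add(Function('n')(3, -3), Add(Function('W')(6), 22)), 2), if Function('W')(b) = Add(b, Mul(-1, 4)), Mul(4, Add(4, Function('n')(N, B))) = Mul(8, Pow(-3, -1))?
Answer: Rational(3364, 9) ≈ 373.78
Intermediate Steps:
Function('n')(N, B) = Rational(-14, 3) (Function('n')(N, B) = Add(-4, Mul(Rational(1, 4), Mul(8, Pow(-3, -1)))) = Add(-4, Mul(Rational(1, 4), Mul(8, Rational(-1, 3)))) = Add(-4, Mul(Rational(1, 4), Rational(-8, 3))) = Add(-4, Rational(-2, 3)) = Rational(-14, 3))
Function('W')(b) = Add(-4, b) (Function('W')(b) = Add(b, -4) = Add(-4, b))
Pow(Add(Function('n')(3, -3), Add(Function('W')(6), 22)), 2) = Pow(Add(Rational(-14, 3), Add(Add(-4, 6), 22)), 2) = Pow(Add(Rational(-14, 3), Add(2, 22)), 2) = Pow(Add(Rational(-14, 3), 24), 2) = Pow(Rational(58, 3), 2) = Rational(3364, 9)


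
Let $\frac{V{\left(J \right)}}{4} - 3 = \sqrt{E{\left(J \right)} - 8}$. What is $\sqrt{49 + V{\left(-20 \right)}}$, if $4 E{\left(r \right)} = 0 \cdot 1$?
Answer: $\sqrt{61 + 8 i \sqrt{2}} \approx 7.8435 + 0.72122 i$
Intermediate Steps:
$E{\left(r \right)} = 0$ ($E{\left(r \right)} = \frac{0 \cdot 1}{4} = \frac{1}{4} \cdot 0 = 0$)
$V{\left(J \right)} = 12 + 8 i \sqrt{2}$ ($V{\left(J \right)} = 12 + 4 \sqrt{0 - 8} = 12 + 4 \sqrt{-8} = 12 + 4 \cdot 2 i \sqrt{2} = 12 + 8 i \sqrt{2}$)
$\sqrt{49 + V{\left(-20 \right)}} = \sqrt{49 + \left(12 + 8 i \sqrt{2}\right)} = \sqrt{61 + 8 i \sqrt{2}}$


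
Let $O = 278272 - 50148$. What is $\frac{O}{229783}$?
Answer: $\frac{228124}{229783} \approx 0.99278$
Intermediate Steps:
$O = 228124$
$\frac{O}{229783} = \frac{228124}{229783}$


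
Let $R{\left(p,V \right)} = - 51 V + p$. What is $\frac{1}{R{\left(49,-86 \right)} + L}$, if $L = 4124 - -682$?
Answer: $\frac{1}{9241} \approx 0.00010821$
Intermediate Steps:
$R{\left(p,V \right)} = p - 51 V$
$L = 4806$ ($L = 4124 + 682 = 4806$)
$\frac{1}{R{\left(49,-86 \right)} + L} = \frac{1}{\left(49 - -4386\right) + 4806} = \frac{1}{\left(49 + 4386\right) + 4806} = \frac{1}{4435 + 4806} = \frac{1}{9241}$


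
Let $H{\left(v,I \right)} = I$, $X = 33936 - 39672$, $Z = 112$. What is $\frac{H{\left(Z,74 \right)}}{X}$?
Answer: $- \frac{37}{2868} \approx -0.012901$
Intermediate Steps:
$X = -5736$ ($X = 33936 - 39672 = -5736$)
$\frac{H{\left(Z,74 \right)}}{X} = \frac{74}{-5736} = 74 \left(- \frac{1}{5736}\right) = - \frac{37}{2868}$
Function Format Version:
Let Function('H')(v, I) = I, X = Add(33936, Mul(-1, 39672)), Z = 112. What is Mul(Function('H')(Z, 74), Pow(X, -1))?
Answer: Rational(-37, 2868) ≈ -0.012901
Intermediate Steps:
X = -5736 (X = Add(33936, -39672) = -5736)
Mul(Function('H')(Z, 74), Pow(X, -1)) = Mul(74, Pow(-5736, -1)) = Mul(74, Rational(-1, 5736)) = Rational(-37, 2868)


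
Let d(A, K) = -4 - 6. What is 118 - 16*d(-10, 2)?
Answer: 278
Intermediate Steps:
d(A, K) = -10
118 - 16*d(-10, 2) = 118 - 16*(-10) = 118 + 160 = 278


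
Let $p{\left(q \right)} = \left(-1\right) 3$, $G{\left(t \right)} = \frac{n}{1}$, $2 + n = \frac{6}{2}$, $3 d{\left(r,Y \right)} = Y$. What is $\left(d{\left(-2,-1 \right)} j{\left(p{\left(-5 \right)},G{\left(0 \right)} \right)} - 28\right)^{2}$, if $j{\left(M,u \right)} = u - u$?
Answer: $784$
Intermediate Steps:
$d{\left(r,Y \right)} = \frac{Y}{3}$
$n = 1$ ($n = -2 + \frac{6}{2} = -2 + 6 \cdot \frac{1}{2} = -2 + 3 = 1$)
$G{\left(t \right)} = 1$ ($G{\left(t \right)} = 1 \cdot 1^{-1} = 1 \cdot 1 = 1$)
$p{\left(q \right)} = -3$
$j{\left(M,u \right)} = 0$
$\left(d{\left(-2,-1 \right)} j{\left(p{\left(-5 \right)},G{\left(0 \right)} \right)} - 28\right)^{2} = \left(\frac{1}{3} \left(-1\right) 0 - 28\right)^{2} = \left(\left(- \frac{1}{3}\right) 0 - 28\right)^{2} = \left(0 - 28\right)^{2} = \left(-28\right)^{2} = 784$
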